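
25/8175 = 1/327 ≈ 0.00306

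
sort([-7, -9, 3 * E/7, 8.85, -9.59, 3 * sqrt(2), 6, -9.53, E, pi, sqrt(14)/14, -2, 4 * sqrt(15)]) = [-9.59, -9.53, -9, -7, -2, sqrt(14)/14, 3 * E/7, E, pi, 3 * sqrt(2), 6, 8.85, 4 * sqrt(15)]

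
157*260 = 40820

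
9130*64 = 584320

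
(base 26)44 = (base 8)154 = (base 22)4k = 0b1101100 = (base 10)108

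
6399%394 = 95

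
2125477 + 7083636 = 9209113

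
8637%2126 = 133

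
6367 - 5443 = 924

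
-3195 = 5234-8429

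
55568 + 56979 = 112547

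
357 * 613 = 218841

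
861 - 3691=-2830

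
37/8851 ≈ 0.00418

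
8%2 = 0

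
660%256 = 148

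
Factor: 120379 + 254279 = 2^1 * 3^1 * 41^1 * 1523^1 = 374658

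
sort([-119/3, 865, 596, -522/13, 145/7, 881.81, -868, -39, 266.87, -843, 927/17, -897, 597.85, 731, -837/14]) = [-897, -868, -843, -837/14, -522/13, -119/3, -39, 145/7, 927/17, 266.87, 596, 597.85, 731, 865, 881.81]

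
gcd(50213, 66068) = 1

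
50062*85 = 4255270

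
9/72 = 1/8 = 0.125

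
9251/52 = 177 + 47/52 ≈ 177.90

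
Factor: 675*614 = 2^1*3^3*5^2*307^1 = 414450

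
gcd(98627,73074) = 1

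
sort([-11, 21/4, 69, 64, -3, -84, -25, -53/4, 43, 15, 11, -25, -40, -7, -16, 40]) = [-84, -40, -25, -25, -16, -53/4, -11, -7, -3, 21/4, 11, 15, 40, 43, 64, 69]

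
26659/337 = 79 + 36/337 ≈ 79.11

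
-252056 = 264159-516215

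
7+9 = 16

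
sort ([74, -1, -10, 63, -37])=[-37, -10, -1, 63, 74]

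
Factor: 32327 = 32327^1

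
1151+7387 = 8538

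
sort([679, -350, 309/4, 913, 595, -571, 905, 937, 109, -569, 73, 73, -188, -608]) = [-608, -571, -569, -350, -188, 73, 73, 309/4, 109, 595, 679, 905, 913, 937]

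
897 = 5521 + -4624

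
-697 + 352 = -345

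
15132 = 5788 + 9344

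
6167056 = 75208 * 82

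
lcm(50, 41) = 2050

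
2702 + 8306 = 11008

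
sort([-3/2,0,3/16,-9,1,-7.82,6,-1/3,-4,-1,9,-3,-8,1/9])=[-9,-8,-7.82,-4,-3,-3/2,-1,-1/3,0,1/9,3/16,1,6,9]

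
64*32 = 2048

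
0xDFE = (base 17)C6C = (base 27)4OI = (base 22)78I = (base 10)3582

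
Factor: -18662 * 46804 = -1 * 2^3 * 7^1 * 31^1 * 43^1 * 11701^1 = -873456248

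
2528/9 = 280+8/9 ≈ 280.89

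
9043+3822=12865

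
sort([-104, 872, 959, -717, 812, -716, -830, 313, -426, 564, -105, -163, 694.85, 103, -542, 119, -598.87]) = [-830, -717, -716, -598.87, -542, -426, -163, -105, -104, 103, 119, 313, 564, 694.85, 812, 872, 959]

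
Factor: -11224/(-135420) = 2^1 * 3^(-1) * 5^(-1) * 23^1 * 37^(-1) = 46/555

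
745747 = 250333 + 495414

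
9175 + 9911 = 19086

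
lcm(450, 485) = 43650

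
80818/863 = 93 + 559/863≈93.65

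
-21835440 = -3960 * 5514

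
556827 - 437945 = 118882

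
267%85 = 12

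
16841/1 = 16841 = 16841.00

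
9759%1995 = 1779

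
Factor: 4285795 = 5^1 * 89^1 * 9631^1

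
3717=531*7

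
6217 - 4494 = 1723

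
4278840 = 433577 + 3845263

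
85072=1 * 85072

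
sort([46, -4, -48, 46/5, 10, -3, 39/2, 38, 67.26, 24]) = [-48, -4, -3, 46/5, 10, 39/2, 24, 38, 46, 67.26]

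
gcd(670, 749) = 1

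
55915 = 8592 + 47323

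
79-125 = -46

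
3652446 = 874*4179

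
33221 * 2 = 66442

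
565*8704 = 4917760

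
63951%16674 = 13929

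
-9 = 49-58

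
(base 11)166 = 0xc1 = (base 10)193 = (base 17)b6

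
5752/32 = 179 + 3/4 = 179.75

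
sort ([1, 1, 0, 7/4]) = [0, 1, 1, 7/4]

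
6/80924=3/40462 ≈ 0.0000741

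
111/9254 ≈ 0.0120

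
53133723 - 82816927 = -29683204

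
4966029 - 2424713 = 2541316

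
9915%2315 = 655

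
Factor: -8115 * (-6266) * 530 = 2^2 * 3^1 * 5^2 * 13^1 * 53^1 * 241^1 * 541^1 = 26949752700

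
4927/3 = 1642+1/3 ≈ 1642.33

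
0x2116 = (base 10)8470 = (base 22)hb0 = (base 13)3b17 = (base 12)4a9a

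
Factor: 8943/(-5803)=-1*3^1*7^(-1)*11^1*271^1*829^(-1)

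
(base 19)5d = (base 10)108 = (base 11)99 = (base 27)40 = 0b1101100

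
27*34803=939681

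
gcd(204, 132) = 12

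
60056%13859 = 4620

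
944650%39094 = 6394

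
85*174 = 14790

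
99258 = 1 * 99258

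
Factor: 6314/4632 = 2^ (-2)*3^ (-1)*7^1*11^1*41^1*193^ (-1) = 3157/2316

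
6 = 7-1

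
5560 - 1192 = 4368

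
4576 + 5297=9873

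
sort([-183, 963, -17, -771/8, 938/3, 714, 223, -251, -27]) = [-251, -183, -771/8, -27, -17, 223, 938/3, 714, 963]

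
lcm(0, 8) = 0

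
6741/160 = 42 + 21/160 ≈ 42.13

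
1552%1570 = 1552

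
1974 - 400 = 1574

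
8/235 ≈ 0.0340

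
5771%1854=209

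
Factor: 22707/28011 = 3^2*29^2*9337^(-1) = 7569/9337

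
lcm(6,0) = 0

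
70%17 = 2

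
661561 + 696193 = 1357754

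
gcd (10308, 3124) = 4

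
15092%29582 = 15092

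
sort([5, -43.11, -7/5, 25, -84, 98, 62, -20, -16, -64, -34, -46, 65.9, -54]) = [-84, -64, -54, -46, -43.11, -34, -20, -16, -7/5, 5, 25, 62, 65.9, 98]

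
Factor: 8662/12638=61^1*89^(-1)=61/89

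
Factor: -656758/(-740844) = 2^(-1) * 3^(-2) * 13^(-1) * 1583^(-1) * 328379^1 = 328379/370422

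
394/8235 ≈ 0.0478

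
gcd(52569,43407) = 9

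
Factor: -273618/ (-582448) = 2^ (-3)*3^5*59^ (-1)*563^1*617^ (-1) = 136809/291224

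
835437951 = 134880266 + 700557685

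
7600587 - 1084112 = 6516475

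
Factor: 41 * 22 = 2^1 * 11^1 * 41^1 = 902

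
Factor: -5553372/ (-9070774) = 2^1 * 3^1 * 11^1 * 1831^ (-1) * 2477^ (-1) * 42071^1 = 2776686/4535387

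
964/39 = 24 + 28/39 ≈ 24.72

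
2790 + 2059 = 4849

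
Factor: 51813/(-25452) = -1*2^(-2)*3^1*7^(-1)*19^1 = -57/28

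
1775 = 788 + 987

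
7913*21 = 166173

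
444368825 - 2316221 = 442052604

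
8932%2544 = 1300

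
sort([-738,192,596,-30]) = [-738,-30,192,596]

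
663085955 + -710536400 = -47450445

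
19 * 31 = 589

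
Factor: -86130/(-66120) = 2^(-2)*3^2*11^1*19^(-1) = 99/76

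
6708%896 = 436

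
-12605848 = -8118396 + -4487452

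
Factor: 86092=2^2*21523^1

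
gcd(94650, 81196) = 2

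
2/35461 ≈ 0.0000564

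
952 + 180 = 1132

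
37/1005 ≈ 0.0368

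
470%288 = 182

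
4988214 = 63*79178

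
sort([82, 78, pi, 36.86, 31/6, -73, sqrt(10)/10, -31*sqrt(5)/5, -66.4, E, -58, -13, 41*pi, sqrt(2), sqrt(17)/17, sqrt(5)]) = [-73, -66.4, -58, -31*sqrt(5)/5, -13, sqrt(17)/17, sqrt(10)/10, sqrt(2), sqrt(5), E, pi, 31/6, 36.86, 78, 82, 41*pi]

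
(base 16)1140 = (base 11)3355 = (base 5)120131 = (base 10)4416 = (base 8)10500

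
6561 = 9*729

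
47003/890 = 52 + 723/890 ≈ 52.81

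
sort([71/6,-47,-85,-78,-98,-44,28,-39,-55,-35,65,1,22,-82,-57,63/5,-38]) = [-98,-85,-82,-78,-57,-55,-47,-44,-39,-38,-35,1,71/6,63/5,22,28,65]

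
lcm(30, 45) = 90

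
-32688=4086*(-8)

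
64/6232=8/779 ≈ 0.0103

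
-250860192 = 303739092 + -554599284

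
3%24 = 3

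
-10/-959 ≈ 0.0104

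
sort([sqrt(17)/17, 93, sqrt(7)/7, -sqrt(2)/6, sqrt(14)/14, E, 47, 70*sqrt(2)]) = [-sqrt(2)/6, sqrt(17)/17, sqrt(14)/14, sqrt(7)/7, E, 47, 93, 70*sqrt(2)]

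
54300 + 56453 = 110753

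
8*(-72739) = -581912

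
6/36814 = 3/18407 ≈ 0.000163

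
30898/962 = 32 + 57/481 ≈ 32.12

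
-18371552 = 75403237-93774789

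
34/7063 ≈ 0.00481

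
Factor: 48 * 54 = 2^5 * 3^4 = 2592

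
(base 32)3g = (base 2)1110000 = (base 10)112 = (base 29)3p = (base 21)57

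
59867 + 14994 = 74861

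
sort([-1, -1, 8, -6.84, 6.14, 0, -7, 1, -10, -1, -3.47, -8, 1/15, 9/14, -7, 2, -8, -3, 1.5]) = [-10, -8, -8, -7, -7, -6.84, -3.47, -3, -1, -1, -1, 0, 1/15, 9/14, 1, 1.5, 2, 6.14, 8]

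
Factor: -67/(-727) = 67^1*727^(-1)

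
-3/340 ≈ -0.00882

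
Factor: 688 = 2^4*43^1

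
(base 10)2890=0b101101001010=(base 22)5l8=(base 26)474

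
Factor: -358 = -1*2^1*179^1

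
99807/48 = 2079 + 5/16 ≈ 2079.31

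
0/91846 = 0 = 0.00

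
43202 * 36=1555272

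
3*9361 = 28083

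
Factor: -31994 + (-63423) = -1 * 7^1 * 43^1 * 317^1 = -95417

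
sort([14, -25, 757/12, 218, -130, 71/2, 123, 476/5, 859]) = [-130, -25, 14, 71/2, 757/12, 476/5, 123, 218, 859]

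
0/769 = 0 = 0.00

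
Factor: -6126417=-1 * 3^2 * 11^1 * 19^1 * 3257^1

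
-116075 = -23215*5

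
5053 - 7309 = -2256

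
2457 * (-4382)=-10766574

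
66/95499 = 22/31833 ≈ 0.000691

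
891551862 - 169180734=722371128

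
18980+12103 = 31083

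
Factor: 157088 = 2^5 * 4909^1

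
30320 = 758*40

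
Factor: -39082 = -1*2^1*19541^1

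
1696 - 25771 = -24075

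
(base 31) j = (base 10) 19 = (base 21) j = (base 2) 10011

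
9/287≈0.0314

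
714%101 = 7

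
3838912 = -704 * (-5453)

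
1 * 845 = 845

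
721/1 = 721 = 721.00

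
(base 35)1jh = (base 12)112b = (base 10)1907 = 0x773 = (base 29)27m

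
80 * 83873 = 6709840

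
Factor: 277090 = 2^1*5^1*11^2*229^1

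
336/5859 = 16/279 ≈ 0.0573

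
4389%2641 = 1748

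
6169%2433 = 1303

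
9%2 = 1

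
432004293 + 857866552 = 1289870845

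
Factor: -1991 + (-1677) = -1 * 2^2 * 7^1 * 131^1 = -3668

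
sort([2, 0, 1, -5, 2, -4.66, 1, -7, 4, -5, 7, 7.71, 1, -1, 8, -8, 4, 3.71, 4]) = [-8, -7, -5, -5, -4.66, -1, 0, 1, 1, 1, 2, 2, 3.71, 4, 4, 4, 7, 7.71, 8]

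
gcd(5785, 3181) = 1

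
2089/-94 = -22 - 21/94 ≈ -22.22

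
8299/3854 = 2+591/3854 ≈ 2.15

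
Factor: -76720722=-1*2^1*3^1*13^1*31^1*31729^1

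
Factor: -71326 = -1*2^1*19^1*1877^1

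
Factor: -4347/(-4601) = 3^3 * 7^1 * 23^1 * 43^(-1) * 107^(-1)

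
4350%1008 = 318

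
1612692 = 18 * 89594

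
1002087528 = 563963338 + 438124190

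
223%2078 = 223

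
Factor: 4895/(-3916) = -1*2^(-2)*5^1 = -5/4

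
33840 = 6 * 5640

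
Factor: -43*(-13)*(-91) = -1*7^1*13^2*43^1 = -50869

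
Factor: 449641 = 211^1 * 2131^1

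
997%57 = 28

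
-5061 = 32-5093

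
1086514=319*3406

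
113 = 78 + 35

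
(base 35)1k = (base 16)37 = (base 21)2d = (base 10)55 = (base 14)3d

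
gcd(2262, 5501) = 1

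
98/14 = 7 = 7.00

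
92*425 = 39100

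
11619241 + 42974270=54593511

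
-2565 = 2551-5116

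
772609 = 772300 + 309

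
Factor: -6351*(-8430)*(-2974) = -1*2^2*3^2*5^1*29^1*73^1*281^1*1487^1 = -159224777820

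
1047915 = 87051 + 960864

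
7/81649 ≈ 0.0000857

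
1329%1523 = 1329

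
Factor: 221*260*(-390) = -1*2^3*3^1*5^2*13^3*17^1 = -22409400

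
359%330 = 29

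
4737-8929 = -4192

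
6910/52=3455/26 ≈ 132.88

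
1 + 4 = 5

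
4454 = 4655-201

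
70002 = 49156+20846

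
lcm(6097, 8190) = 548730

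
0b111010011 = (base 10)467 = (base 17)1a8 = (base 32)ej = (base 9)568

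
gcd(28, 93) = 1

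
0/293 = 0 = 0.00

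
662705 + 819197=1481902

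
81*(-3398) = -275238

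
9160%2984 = 208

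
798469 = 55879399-55080930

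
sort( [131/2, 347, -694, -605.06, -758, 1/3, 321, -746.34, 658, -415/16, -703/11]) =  [-758, -746.34, -694, -605.06, -703/11, -415/16, 1/3, 131/2, 321, 347, 658]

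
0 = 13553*0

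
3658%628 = 518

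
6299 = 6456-157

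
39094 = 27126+11968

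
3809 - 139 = 3670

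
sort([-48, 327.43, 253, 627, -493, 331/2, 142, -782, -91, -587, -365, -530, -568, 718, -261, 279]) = [-782, -587, -568, -530, -493, -365, -261, -91, -48, 142, 331/2, 253, 279, 327.43, 627, 718]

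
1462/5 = 292 + 2/5 = 292.40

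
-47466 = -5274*9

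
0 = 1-1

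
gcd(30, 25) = 5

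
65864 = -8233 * (-8)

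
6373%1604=1561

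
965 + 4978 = 5943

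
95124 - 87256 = 7868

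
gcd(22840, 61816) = 8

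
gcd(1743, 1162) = 581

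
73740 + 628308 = 702048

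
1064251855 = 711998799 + 352253056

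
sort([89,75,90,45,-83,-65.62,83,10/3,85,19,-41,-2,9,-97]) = [-97,-83,-65.62,-41,-2,10/3,9,19,45,75,83,85,89,90]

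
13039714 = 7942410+5097304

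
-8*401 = -3208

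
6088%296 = 168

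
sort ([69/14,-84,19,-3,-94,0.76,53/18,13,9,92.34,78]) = [-94,-84,-3,0.76,53/18,69/14,9,13,19,78,92.34]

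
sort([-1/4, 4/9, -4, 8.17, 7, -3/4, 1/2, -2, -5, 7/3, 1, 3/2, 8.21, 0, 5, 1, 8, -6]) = [-6, -5, -4, -2, -3/4, -1/4, 0, 4/9, 1/2, 1, 1, 3/2, 7/3, 5, 7, 8, 8.17, 8.21]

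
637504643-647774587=-10269944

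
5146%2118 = 910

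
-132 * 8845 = -1167540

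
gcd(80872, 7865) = 11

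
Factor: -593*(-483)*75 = 3^2*5^2*7^1*23^1*593^1 = 21481425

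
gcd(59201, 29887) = 1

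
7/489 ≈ 0.0143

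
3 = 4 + -1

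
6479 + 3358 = 9837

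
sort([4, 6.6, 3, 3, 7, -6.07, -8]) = [-8, -6.07, 3, 3, 4, 6.6, 7]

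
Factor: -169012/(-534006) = 2^1*3^(-3)*11^(-1)*47^1 = 94/297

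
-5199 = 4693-9892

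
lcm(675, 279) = 20925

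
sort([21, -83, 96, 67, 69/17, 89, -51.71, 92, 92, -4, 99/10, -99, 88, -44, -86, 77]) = [-99, -86, -83, -51.71, -44, -4, 69/17, 99/10, 21, 67, 77, 88, 89, 92, 92, 96]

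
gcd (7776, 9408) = 96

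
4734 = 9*526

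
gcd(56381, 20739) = 1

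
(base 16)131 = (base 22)dj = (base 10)305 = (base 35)8p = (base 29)af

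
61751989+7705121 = 69457110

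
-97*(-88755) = 8609235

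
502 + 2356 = 2858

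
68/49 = 1+19/49 ≈ 1.39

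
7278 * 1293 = 9410454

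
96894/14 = 6921 = 6921.00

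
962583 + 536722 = 1499305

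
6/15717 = 2/5239 ≈ 0.000382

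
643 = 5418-4775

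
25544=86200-60656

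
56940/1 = 56940 = 56940.00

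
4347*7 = 30429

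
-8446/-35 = 241 + 11/35 ≈ 241.31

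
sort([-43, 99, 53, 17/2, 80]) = [-43, 17/2, 53, 80, 99]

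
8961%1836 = 1617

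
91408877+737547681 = 828956558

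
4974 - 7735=-2761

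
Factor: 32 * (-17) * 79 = -1 * 2^5 * 17^1 * 79^1 = -42976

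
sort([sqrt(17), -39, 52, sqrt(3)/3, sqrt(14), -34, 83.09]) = [-39, -34, sqrt(3)/3, sqrt(14), sqrt(17), 52, 83.09]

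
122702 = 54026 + 68676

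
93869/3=31289 + 2/3 ≈ 31289.67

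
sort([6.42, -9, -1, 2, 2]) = [-9, -1, 2, 2, 6.42]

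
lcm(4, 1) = 4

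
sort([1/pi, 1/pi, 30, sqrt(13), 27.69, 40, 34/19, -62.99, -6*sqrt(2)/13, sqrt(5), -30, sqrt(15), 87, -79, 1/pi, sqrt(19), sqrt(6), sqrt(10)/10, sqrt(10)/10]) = [-79, -62.99, -30, -6*sqrt(2)/13, sqrt(10)/10, sqrt(10)/10, 1/pi, 1/pi, 1/pi, 34/19, sqrt(5), sqrt(6), sqrt(13), sqrt(15), sqrt(19), 27.69, 30, 40, 87]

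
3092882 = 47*65806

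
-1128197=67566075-68694272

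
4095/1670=819/334 ≈ 2.45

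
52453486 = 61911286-9457800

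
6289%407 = 184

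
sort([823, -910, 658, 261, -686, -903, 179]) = [-910, -903, -686, 179, 261, 658, 823]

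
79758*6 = 478548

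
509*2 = 1018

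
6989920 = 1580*4424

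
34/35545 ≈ 0.000957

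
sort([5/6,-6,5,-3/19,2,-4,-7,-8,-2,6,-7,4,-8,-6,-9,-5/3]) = [-9,-8,-8,-7,-7,-6,-6,-4,-2,-5/3,-3/19,5/6,2,4,5,6]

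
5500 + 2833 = 8333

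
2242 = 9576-7334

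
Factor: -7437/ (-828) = 2^ (-2)*3^ (-1)*23^ (-1)*37^1*67^1 = 2479/276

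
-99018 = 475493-574511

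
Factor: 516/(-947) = -1*2^2*3^1*43^1*947^(-1)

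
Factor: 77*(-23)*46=-1*2^1*7^1*11^1*23^2=-81466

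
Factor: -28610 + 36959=3^1*11^2*23^1=8349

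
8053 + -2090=5963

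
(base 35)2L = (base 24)3J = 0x5B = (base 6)231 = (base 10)91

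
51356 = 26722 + 24634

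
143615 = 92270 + 51345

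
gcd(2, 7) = 1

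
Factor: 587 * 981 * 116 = 2^2 * 3^2 * 29^1 * 109^1 * 587^1 = 66798252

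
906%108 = 42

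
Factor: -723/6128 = -1*2^(-4)*3^1*241^1*383^(-1)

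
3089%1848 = 1241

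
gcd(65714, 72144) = 2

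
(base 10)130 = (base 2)10000010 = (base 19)6g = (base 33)3v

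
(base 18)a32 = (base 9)4462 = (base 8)6340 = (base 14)12b6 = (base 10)3296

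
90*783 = 70470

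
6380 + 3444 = 9824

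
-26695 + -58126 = -84821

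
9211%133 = 34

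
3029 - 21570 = -18541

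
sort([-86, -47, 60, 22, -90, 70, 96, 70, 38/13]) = [-90, -86, -47, 38/13, 22, 60, 70, 70, 96]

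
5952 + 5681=11633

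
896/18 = 49 + 7/9 ≈ 49.78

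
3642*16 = 58272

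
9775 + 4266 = 14041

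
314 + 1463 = 1777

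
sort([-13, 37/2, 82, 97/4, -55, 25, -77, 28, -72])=[-77, -72, -55, -13, 37/2, 97/4, 25, 28, 82]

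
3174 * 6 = 19044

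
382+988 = 1370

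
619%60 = 19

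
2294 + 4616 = 6910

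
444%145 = 9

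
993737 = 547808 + 445929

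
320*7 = 2240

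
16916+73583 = 90499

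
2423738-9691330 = -7267592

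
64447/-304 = -211 - 303/304 ≈ -212.00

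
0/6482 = 0 = 0.00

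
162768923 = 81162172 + 81606751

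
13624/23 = 592 + 8/23 ≈ 592.35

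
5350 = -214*(-25)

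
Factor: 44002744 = 2^3 * 29^1 * 241^1 * 787^1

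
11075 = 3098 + 7977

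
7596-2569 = 5027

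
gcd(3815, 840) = 35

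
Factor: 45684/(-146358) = -1*2^1*3^3*173^(-1) = -54/173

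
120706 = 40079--80627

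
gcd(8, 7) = 1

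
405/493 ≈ 0.822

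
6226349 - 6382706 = -156357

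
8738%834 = 398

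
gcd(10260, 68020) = 380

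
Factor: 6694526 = 2^1 * 3347263^1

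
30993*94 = 2913342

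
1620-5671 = -4051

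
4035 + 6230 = 10265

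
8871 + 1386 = 10257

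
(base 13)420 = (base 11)589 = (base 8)1276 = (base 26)110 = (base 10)702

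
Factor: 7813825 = 5^2 * 312553^1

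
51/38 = 1 + 13/38 ≈ 1.34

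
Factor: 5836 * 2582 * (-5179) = -1 * 2^3 * 1291^1 * 1459^1 * 5179^1 = -78040030808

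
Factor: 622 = 2^1*311^1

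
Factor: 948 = 2^2 * 3^1 * 79^1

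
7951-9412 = -1461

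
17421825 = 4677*3725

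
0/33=0=0.00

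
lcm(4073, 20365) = 20365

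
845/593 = 1+252/593 ≈ 1.42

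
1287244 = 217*5932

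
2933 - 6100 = -3167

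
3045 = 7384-4339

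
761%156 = 137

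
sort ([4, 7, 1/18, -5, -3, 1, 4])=[-5, -3, 1/18, 1, 4, 4, 7]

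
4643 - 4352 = 291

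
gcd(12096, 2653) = 7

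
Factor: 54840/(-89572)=-1*2^1*3^1*5^1*7^(-2)=-30/49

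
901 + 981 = 1882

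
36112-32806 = 3306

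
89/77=1 + 12/77 ≈ 1.16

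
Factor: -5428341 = -1*3^2*603149^1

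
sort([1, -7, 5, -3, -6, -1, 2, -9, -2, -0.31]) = [-9, -7, -6, -3, -2, -1, -0.31, 1, 2, 5]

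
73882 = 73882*1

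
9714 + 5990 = 15704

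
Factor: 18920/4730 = 2^2 = 4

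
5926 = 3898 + 2028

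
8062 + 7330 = 15392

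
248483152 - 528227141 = -279743989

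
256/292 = 64/73 ≈ 0.877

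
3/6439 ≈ 0.000466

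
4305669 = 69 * 62401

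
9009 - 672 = 8337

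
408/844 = 102/211 ≈ 0.483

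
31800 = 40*795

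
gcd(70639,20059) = 1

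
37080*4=148320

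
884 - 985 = -101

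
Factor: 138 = 2^1*3^1*23^1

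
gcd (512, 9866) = 2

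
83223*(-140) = -11651220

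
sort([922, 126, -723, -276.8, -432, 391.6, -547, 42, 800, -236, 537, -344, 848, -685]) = [-723, -685, -547, -432, -344, -276.8, -236, 42, 126, 391.6, 537, 800, 848, 922]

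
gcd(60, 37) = 1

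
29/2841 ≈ 0.0102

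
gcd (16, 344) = 8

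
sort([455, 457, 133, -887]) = [-887, 133, 455, 457]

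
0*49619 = 0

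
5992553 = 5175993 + 816560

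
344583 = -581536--926119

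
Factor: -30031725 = -1*3^1*5^2*179^1*2237^1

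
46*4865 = 223790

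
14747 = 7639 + 7108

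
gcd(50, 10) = 10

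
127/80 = 1 + 47/80 ≈ 1.59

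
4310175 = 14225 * 303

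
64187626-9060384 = 55127242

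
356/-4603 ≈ -0.0773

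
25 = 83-58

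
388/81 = 4 + 64/81 ≈ 4.79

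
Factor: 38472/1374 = 2^2*7^1 = 28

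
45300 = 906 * 50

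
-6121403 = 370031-6491434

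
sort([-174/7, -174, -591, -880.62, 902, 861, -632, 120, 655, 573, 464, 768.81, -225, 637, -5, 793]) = [-880.62, -632, -591, -225, -174, -174/7, -5, 120, 464, 573, 637, 655, 768.81, 793, 861, 902]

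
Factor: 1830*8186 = 2^2*3^1*5^1*61^1*4093^1 = 14980380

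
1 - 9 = -8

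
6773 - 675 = 6098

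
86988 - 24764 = 62224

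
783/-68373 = -87/7597 ≈ -0.0115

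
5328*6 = 31968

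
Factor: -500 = -1 * 2^2 * 5^3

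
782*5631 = 4403442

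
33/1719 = 11/573 ≈ 0.0192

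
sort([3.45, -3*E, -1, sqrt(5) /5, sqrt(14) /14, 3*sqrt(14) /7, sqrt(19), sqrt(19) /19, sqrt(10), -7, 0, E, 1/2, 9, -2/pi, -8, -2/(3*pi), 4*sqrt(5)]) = [-3*E, -8, -7, -1, -2/pi, -2/(3*pi), 0, sqrt(19) /19, sqrt(14) /14, sqrt(5) /5, 1/2, 3*sqrt(14) /7, E, sqrt(10), 3.45, sqrt(19), 4*sqrt(5), 9]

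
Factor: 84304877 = 84304877^1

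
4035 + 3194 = 7229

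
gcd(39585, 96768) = 21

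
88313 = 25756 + 62557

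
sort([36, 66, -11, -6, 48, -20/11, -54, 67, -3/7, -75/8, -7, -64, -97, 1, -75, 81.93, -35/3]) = [-97, -75, -64, -54, -35/3, -11, -75/8, -7, -6, -20/11, -3/7, 1, 36, 48, 66, 67, 81.93]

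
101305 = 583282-481977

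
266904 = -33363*(-8)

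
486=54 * 9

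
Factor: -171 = -1*3^2*19^1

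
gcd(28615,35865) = 5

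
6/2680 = 3/1340 ≈ 0.00224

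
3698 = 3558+140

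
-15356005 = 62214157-77570162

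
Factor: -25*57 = -1*3^1*5^2*19^1 = -1425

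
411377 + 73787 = 485164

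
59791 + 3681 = 63472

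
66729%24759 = 17211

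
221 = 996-775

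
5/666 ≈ 0.00751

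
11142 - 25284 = -14142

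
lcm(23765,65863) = 2305205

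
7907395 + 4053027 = 11960422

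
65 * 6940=451100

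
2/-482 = -1/241 ≈ -0.00415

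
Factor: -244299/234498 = -1*2^(-1)*17^(-1)*19^(-1)*673^1 = -673/646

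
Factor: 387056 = 2^4*17^1*1423^1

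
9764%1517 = 662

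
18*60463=1088334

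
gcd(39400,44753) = 1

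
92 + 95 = 187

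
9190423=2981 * 3083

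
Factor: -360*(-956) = 2^5*3^2*5^1*239^1 = 344160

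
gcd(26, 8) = 2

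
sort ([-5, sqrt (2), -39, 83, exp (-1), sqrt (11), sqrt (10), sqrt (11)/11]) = [-39, -5, sqrt (11)/11, exp (-1), sqrt (2), sqrt (10), sqrt (11), 83]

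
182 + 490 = 672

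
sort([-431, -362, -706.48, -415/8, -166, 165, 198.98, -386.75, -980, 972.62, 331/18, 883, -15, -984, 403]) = [-984, -980, -706.48, -431, -386.75, -362, -166, -415/8, -15, 331/18, 165, 198.98, 403, 883, 972.62]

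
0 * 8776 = 0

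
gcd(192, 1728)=192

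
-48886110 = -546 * 89535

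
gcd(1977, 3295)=659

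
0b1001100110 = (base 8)1146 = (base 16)266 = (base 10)614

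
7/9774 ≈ 0.000716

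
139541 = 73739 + 65802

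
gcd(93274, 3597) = 1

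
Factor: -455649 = -1 * 3^1 * 151883^1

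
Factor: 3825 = 3^2*5^2*17^1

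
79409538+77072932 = 156482470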